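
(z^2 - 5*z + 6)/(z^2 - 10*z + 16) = (z - 3)/(z - 8)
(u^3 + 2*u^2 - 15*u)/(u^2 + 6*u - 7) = u*(u^2 + 2*u - 15)/(u^2 + 6*u - 7)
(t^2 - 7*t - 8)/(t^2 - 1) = (t - 8)/(t - 1)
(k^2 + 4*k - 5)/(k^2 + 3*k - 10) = (k - 1)/(k - 2)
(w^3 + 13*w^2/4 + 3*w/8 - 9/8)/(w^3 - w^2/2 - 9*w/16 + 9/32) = 4*(w + 3)/(4*w - 3)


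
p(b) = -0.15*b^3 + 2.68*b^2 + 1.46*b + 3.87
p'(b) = -0.45*b^2 + 5.36*b + 1.46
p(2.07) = 17.05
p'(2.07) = 10.63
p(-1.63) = 9.26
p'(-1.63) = -8.47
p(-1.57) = 8.76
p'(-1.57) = -8.06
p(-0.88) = 4.76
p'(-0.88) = -3.61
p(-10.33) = 440.11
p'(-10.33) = -101.93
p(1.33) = 10.20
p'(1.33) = 7.79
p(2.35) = 20.15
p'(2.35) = 11.57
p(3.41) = 34.06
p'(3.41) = 14.50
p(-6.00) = 123.99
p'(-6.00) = -46.90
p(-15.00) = 1091.22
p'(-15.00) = -180.19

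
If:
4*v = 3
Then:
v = 3/4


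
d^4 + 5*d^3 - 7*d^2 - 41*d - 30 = (d - 3)*(d + 1)*(d + 2)*(d + 5)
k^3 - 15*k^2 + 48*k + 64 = (k - 8)^2*(k + 1)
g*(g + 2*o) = g^2 + 2*g*o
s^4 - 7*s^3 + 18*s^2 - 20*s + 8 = (s - 2)^3*(s - 1)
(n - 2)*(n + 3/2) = n^2 - n/2 - 3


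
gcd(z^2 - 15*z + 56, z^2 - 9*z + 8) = z - 8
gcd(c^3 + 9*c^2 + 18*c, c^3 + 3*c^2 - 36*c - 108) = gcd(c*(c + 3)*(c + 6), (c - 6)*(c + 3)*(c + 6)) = c^2 + 9*c + 18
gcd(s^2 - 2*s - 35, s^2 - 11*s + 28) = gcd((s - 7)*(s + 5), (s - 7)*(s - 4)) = s - 7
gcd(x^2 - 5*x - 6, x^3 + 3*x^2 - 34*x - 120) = x - 6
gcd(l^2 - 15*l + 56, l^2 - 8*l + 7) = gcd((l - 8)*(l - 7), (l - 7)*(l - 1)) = l - 7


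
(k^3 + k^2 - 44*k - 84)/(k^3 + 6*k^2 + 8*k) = (k^2 - k - 42)/(k*(k + 4))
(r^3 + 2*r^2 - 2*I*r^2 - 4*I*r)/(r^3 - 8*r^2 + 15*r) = (r^2 + 2*r*(1 - I) - 4*I)/(r^2 - 8*r + 15)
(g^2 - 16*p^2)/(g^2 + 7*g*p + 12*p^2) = (g - 4*p)/(g + 3*p)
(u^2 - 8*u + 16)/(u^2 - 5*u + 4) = (u - 4)/(u - 1)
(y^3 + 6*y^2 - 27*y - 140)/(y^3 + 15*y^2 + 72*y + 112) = (y - 5)/(y + 4)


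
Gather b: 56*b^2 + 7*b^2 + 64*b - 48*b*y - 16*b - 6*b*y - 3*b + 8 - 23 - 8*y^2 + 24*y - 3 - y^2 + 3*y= 63*b^2 + b*(45 - 54*y) - 9*y^2 + 27*y - 18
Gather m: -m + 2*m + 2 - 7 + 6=m + 1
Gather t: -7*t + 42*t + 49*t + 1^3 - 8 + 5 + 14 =84*t + 12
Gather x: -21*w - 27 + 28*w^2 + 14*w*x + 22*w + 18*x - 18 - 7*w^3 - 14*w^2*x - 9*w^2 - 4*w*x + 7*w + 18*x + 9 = -7*w^3 + 19*w^2 + 8*w + x*(-14*w^2 + 10*w + 36) - 36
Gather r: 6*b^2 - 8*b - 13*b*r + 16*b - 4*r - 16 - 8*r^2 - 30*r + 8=6*b^2 + 8*b - 8*r^2 + r*(-13*b - 34) - 8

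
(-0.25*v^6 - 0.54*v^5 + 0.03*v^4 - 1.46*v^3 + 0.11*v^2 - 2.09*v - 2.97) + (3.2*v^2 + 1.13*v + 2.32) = -0.25*v^6 - 0.54*v^5 + 0.03*v^4 - 1.46*v^3 + 3.31*v^2 - 0.96*v - 0.65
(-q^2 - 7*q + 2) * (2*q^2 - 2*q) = -2*q^4 - 12*q^3 + 18*q^2 - 4*q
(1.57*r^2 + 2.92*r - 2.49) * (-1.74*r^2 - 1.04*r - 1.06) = -2.7318*r^4 - 6.7136*r^3 - 0.3684*r^2 - 0.5056*r + 2.6394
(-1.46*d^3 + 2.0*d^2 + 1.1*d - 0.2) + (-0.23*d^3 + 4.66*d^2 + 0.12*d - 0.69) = -1.69*d^3 + 6.66*d^2 + 1.22*d - 0.89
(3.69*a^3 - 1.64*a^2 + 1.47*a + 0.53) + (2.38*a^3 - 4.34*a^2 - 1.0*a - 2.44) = 6.07*a^3 - 5.98*a^2 + 0.47*a - 1.91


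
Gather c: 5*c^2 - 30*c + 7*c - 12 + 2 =5*c^2 - 23*c - 10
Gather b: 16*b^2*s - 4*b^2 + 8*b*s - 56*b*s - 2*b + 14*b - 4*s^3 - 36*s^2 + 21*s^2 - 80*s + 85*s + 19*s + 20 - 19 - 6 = b^2*(16*s - 4) + b*(12 - 48*s) - 4*s^3 - 15*s^2 + 24*s - 5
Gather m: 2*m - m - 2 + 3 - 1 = m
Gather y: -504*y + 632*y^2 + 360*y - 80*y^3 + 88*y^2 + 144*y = -80*y^3 + 720*y^2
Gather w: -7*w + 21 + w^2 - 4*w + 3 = w^2 - 11*w + 24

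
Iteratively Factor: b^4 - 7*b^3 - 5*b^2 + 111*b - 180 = (b - 5)*(b^3 - 2*b^2 - 15*b + 36) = (b - 5)*(b + 4)*(b^2 - 6*b + 9) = (b - 5)*(b - 3)*(b + 4)*(b - 3)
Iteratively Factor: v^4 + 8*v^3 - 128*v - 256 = (v + 4)*(v^3 + 4*v^2 - 16*v - 64) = (v - 4)*(v + 4)*(v^2 + 8*v + 16) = (v - 4)*(v + 4)^2*(v + 4)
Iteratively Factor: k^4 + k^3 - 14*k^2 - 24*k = (k + 2)*(k^3 - k^2 - 12*k) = (k - 4)*(k + 2)*(k^2 + 3*k) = (k - 4)*(k + 2)*(k + 3)*(k)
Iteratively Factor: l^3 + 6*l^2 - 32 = (l - 2)*(l^2 + 8*l + 16) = (l - 2)*(l + 4)*(l + 4)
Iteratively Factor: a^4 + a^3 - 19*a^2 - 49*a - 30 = (a + 1)*(a^3 - 19*a - 30) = (a + 1)*(a + 3)*(a^2 - 3*a - 10) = (a + 1)*(a + 2)*(a + 3)*(a - 5)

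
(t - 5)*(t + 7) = t^2 + 2*t - 35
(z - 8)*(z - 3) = z^2 - 11*z + 24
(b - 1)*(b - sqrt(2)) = b^2 - sqrt(2)*b - b + sqrt(2)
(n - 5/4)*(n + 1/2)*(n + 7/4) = n^3 + n^2 - 31*n/16 - 35/32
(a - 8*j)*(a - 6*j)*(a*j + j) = a^3*j - 14*a^2*j^2 + a^2*j + 48*a*j^3 - 14*a*j^2 + 48*j^3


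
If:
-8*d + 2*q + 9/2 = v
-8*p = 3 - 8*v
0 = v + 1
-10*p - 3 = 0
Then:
No Solution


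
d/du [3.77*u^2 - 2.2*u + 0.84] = 7.54*u - 2.2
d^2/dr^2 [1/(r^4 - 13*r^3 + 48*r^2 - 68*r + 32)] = 2*(3*(-2*r^2 + 13*r - 16)*(r^4 - 13*r^3 + 48*r^2 - 68*r + 32) + (4*r^3 - 39*r^2 + 96*r - 68)^2)/(r^4 - 13*r^3 + 48*r^2 - 68*r + 32)^3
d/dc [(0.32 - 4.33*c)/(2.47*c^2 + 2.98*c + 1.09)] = (10.6951*c^2 - 1.5808*c - 5.6733)/(6.1009*c^4 + 14.7212*c^3 + 14.265*c^2 + 6.4964*c + 1.1881)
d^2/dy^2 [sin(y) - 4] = -sin(y)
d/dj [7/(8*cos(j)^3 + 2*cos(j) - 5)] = 14*(12*cos(j)^2 + 1)*sin(j)/(8*cos(j)^3 + 2*cos(j) - 5)^2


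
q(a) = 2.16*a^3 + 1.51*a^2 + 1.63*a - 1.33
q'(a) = 6.48*a^2 + 3.02*a + 1.63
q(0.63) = 0.84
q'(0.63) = 6.10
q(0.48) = 0.04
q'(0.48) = 4.57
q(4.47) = 229.05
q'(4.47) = 144.61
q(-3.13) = -57.87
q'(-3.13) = 55.66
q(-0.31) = -1.75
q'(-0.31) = 1.32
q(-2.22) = -21.14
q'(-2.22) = 26.86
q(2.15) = 30.62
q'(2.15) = 38.08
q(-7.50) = -839.87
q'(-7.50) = 343.48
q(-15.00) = -6976.03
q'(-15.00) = 1414.33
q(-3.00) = -50.95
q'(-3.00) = 50.89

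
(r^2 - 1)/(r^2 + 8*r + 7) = (r - 1)/(r + 7)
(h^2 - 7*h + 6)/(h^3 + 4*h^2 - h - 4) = (h - 6)/(h^2 + 5*h + 4)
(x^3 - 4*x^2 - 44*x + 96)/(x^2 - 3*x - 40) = (x^2 + 4*x - 12)/(x + 5)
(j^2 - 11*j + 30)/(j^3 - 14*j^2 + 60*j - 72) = (j - 5)/(j^2 - 8*j + 12)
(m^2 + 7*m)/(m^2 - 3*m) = (m + 7)/(m - 3)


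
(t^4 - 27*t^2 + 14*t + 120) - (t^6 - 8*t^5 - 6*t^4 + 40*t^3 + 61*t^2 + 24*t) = -t^6 + 8*t^5 + 7*t^4 - 40*t^3 - 88*t^2 - 10*t + 120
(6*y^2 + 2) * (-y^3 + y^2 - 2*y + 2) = -6*y^5 + 6*y^4 - 14*y^3 + 14*y^2 - 4*y + 4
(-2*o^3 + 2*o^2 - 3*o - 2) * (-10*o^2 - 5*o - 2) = 20*o^5 - 10*o^4 + 24*o^3 + 31*o^2 + 16*o + 4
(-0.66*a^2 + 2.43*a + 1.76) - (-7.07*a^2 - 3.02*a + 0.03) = 6.41*a^2 + 5.45*a + 1.73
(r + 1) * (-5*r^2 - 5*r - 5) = -5*r^3 - 10*r^2 - 10*r - 5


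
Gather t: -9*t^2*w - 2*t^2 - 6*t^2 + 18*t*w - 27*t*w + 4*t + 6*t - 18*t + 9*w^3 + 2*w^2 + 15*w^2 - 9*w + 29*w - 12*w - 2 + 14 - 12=t^2*(-9*w - 8) + t*(-9*w - 8) + 9*w^3 + 17*w^2 + 8*w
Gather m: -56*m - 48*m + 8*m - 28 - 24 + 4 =-96*m - 48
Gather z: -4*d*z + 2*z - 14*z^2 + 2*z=-14*z^2 + z*(4 - 4*d)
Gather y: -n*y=-n*y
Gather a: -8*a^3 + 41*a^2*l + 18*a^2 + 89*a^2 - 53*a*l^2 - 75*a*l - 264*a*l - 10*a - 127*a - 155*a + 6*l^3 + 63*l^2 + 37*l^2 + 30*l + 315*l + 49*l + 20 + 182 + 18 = -8*a^3 + a^2*(41*l + 107) + a*(-53*l^2 - 339*l - 292) + 6*l^3 + 100*l^2 + 394*l + 220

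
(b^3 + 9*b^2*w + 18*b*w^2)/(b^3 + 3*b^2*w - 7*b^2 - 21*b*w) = (b + 6*w)/(b - 7)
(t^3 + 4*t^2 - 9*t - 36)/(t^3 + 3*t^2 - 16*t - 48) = (t - 3)/(t - 4)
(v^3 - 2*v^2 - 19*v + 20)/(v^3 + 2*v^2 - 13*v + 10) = (v^2 - v - 20)/(v^2 + 3*v - 10)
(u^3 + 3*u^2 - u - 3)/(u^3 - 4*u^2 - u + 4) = (u + 3)/(u - 4)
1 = 1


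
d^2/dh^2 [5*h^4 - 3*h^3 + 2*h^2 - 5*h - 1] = 60*h^2 - 18*h + 4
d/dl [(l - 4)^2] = 2*l - 8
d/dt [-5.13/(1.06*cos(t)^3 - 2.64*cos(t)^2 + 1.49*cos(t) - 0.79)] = (-16.3134*cos(t)^2 + 27.0864*cos(t) - 7.6437)*sin(t)/(1.06*cos(t)^3 - 2.64*cos(t)^2 + 1.49*cos(t) - 0.79)^2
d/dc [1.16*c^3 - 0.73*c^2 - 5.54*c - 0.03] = 3.48*c^2 - 1.46*c - 5.54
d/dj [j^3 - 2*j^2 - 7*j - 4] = 3*j^2 - 4*j - 7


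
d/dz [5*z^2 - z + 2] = 10*z - 1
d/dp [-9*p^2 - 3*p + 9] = -18*p - 3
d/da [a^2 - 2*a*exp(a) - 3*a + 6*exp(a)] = -2*a*exp(a) + 2*a + 4*exp(a) - 3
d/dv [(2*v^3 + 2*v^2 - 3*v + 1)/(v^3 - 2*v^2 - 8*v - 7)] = (-6*v^4 - 26*v^3 - 67*v^2 - 24*v + 29)/(v^6 - 4*v^5 - 12*v^4 + 18*v^3 + 92*v^2 + 112*v + 49)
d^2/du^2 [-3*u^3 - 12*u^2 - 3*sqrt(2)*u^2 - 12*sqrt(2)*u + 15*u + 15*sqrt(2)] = -18*u - 24 - 6*sqrt(2)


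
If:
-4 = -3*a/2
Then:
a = 8/3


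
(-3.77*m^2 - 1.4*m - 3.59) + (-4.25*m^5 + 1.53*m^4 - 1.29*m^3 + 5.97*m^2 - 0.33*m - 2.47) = -4.25*m^5 + 1.53*m^4 - 1.29*m^3 + 2.2*m^2 - 1.73*m - 6.06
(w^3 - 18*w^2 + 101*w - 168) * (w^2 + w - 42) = w^5 - 17*w^4 + 41*w^3 + 689*w^2 - 4410*w + 7056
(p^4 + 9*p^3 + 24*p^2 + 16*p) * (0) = 0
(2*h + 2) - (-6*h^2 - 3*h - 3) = 6*h^2 + 5*h + 5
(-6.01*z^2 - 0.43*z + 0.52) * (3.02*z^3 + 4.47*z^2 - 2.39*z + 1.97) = -18.1502*z^5 - 28.1633*z^4 + 14.0122*z^3 - 8.4876*z^2 - 2.0899*z + 1.0244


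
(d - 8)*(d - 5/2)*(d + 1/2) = d^3 - 10*d^2 + 59*d/4 + 10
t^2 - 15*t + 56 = (t - 8)*(t - 7)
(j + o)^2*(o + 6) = j^2*o + 6*j^2 + 2*j*o^2 + 12*j*o + o^3 + 6*o^2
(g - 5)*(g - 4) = g^2 - 9*g + 20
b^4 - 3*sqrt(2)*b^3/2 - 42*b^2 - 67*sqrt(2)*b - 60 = (b - 6*sqrt(2))*(b + sqrt(2))^2*(b + 5*sqrt(2)/2)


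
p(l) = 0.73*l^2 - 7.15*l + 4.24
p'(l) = 1.46*l - 7.15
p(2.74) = -9.87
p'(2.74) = -3.15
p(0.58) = 0.34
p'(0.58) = -6.30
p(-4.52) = 51.47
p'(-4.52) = -13.75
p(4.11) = -12.82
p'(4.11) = -1.15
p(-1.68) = 18.31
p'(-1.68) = -9.60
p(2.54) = -9.21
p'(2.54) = -3.44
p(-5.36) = 63.54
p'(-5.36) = -14.98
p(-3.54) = 38.70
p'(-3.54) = -12.32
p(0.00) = 4.24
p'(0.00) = -7.15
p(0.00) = 4.24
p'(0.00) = -7.15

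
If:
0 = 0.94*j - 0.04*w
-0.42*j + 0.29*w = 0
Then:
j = 0.00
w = 0.00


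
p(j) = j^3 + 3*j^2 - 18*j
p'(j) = 3*j^2 + 6*j - 18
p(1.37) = -16.46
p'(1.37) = -4.15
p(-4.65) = 48.02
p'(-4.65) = 18.97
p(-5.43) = 26.09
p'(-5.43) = 37.87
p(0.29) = -4.94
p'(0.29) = -16.01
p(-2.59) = 49.37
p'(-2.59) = -13.42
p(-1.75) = 35.33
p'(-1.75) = -19.31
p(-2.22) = 43.80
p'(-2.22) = -16.53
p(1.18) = -15.42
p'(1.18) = -6.74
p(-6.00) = 0.00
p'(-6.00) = 54.00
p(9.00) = 810.00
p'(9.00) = 279.00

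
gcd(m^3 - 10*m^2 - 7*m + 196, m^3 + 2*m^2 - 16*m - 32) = m + 4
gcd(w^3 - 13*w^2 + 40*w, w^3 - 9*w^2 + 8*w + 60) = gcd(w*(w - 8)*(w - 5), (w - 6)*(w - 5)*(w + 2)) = w - 5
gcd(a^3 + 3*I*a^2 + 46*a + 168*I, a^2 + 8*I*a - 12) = a + 6*I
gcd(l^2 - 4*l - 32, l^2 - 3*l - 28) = l + 4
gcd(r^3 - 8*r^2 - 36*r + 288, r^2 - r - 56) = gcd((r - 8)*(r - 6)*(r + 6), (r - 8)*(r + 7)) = r - 8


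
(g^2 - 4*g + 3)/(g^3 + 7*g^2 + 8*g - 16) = (g - 3)/(g^2 + 8*g + 16)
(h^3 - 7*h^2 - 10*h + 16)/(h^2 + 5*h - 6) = (h^2 - 6*h - 16)/(h + 6)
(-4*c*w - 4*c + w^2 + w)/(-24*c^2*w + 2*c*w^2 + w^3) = (w + 1)/(w*(6*c + w))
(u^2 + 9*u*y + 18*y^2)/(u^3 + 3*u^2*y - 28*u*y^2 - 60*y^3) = (-u - 3*y)/(-u^2 + 3*u*y + 10*y^2)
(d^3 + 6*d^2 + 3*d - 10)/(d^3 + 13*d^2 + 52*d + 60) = (d - 1)/(d + 6)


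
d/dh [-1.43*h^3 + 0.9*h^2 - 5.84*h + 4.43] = -4.29*h^2 + 1.8*h - 5.84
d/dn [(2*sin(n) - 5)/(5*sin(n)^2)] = 2*(5 - sin(n))*cos(n)/(5*sin(n)^3)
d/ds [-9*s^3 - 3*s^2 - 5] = 3*s*(-9*s - 2)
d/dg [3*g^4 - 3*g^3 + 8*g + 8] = 12*g^3 - 9*g^2 + 8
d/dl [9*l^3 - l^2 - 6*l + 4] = 27*l^2 - 2*l - 6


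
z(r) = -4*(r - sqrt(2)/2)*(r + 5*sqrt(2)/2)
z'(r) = -8*r - 8*sqrt(2)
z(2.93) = -57.49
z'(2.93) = -34.75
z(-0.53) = 14.87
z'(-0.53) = -7.07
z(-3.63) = -1.64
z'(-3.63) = 17.73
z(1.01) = -5.51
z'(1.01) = -19.39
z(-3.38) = 2.54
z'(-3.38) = 15.73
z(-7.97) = -153.91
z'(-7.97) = 52.45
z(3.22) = -67.90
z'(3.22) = -37.07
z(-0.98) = 17.25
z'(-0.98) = -3.47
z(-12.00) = -430.24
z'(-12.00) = 84.69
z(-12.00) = -430.24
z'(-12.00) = 84.69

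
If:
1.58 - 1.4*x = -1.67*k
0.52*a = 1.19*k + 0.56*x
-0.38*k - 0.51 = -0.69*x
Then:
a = -0.95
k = -0.61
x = 0.41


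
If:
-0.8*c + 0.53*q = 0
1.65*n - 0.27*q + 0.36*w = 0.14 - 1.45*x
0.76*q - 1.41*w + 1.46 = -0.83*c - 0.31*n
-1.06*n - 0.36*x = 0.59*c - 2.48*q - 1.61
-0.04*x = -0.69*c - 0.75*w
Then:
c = -0.48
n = 0.24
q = -0.72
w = 0.42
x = -0.41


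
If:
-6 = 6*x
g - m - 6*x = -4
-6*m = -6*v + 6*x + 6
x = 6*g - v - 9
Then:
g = 18/5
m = 68/5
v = 68/5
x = -1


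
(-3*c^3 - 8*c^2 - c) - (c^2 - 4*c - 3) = -3*c^3 - 9*c^2 + 3*c + 3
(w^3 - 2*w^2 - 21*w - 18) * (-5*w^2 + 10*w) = -5*w^5 + 20*w^4 + 85*w^3 - 120*w^2 - 180*w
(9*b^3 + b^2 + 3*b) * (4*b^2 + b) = 36*b^5 + 13*b^4 + 13*b^3 + 3*b^2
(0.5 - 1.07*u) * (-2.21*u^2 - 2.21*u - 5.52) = 2.3647*u^3 + 1.2597*u^2 + 4.8014*u - 2.76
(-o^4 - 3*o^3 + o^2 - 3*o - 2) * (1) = -o^4 - 3*o^3 + o^2 - 3*o - 2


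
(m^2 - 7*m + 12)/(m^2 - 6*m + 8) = (m - 3)/(m - 2)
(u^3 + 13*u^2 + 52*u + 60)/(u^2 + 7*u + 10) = u + 6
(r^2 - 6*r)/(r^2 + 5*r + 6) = r*(r - 6)/(r^2 + 5*r + 6)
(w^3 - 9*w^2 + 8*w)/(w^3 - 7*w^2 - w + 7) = w*(w - 8)/(w^2 - 6*w - 7)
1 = 1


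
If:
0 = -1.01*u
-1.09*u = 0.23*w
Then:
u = 0.00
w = 0.00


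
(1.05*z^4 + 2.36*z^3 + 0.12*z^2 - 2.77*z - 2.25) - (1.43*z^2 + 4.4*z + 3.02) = 1.05*z^4 + 2.36*z^3 - 1.31*z^2 - 7.17*z - 5.27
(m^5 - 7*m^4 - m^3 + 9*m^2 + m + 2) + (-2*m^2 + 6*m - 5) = m^5 - 7*m^4 - m^3 + 7*m^2 + 7*m - 3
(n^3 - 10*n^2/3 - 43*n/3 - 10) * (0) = 0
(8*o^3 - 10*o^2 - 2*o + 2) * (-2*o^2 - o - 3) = -16*o^5 + 12*o^4 - 10*o^3 + 28*o^2 + 4*o - 6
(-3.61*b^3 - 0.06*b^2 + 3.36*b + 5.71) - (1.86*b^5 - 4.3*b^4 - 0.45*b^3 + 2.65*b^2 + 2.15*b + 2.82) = -1.86*b^5 + 4.3*b^4 - 3.16*b^3 - 2.71*b^2 + 1.21*b + 2.89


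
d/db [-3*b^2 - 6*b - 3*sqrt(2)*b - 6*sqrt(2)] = -6*b - 6 - 3*sqrt(2)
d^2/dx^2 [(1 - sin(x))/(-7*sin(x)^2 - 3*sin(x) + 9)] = (-49*sin(x)^5 + 217*sin(x)^4 - 217*sin(x)^3 - 60*sin(x)^2 + 198*sin(x) - 90)/(7*sin(x)^2 + 3*sin(x) - 9)^3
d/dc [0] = 0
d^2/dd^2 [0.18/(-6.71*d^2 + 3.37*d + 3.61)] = (-16.208676*d^2 + 8.140572*d + 0.18*(13.42*d - 3.37)*(26.84*d - 6.74) + 8.720316)/(-6.71*d^2 + 3.37*d + 3.61)^3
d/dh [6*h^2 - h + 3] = 12*h - 1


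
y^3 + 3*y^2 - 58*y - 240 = (y - 8)*(y + 5)*(y + 6)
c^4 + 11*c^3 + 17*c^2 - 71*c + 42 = (c - 1)^2*(c + 6)*(c + 7)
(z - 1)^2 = z^2 - 2*z + 1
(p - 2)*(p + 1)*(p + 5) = p^3 + 4*p^2 - 7*p - 10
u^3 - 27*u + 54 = (u - 3)^2*(u + 6)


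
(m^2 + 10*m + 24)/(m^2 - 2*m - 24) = (m + 6)/(m - 6)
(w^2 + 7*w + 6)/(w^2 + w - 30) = (w + 1)/(w - 5)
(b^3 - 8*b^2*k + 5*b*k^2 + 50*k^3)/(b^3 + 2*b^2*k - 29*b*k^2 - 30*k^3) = (b^2 - 3*b*k - 10*k^2)/(b^2 + 7*b*k + 6*k^2)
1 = 1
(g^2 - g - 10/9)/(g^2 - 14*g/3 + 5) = (g + 2/3)/(g - 3)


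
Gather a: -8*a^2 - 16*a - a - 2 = -8*a^2 - 17*a - 2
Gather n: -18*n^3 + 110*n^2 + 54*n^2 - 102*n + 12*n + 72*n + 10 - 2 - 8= -18*n^3 + 164*n^2 - 18*n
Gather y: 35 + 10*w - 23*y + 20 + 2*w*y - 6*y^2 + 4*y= 10*w - 6*y^2 + y*(2*w - 19) + 55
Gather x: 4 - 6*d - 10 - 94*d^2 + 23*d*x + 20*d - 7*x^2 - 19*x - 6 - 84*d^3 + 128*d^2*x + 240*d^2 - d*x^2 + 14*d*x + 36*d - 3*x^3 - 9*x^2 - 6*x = -84*d^3 + 146*d^2 + 50*d - 3*x^3 + x^2*(-d - 16) + x*(128*d^2 + 37*d - 25) - 12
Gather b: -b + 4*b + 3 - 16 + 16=3*b + 3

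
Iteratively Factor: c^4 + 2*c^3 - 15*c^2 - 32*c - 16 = (c - 4)*(c^3 + 6*c^2 + 9*c + 4) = (c - 4)*(c + 1)*(c^2 + 5*c + 4) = (c - 4)*(c + 1)^2*(c + 4)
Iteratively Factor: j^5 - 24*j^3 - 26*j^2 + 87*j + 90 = (j + 3)*(j^4 - 3*j^3 - 15*j^2 + 19*j + 30) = (j - 5)*(j + 3)*(j^3 + 2*j^2 - 5*j - 6) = (j - 5)*(j - 2)*(j + 3)*(j^2 + 4*j + 3) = (j - 5)*(j - 2)*(j + 3)^2*(j + 1)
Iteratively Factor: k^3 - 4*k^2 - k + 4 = (k + 1)*(k^2 - 5*k + 4) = (k - 4)*(k + 1)*(k - 1)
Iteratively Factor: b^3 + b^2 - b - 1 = (b + 1)*(b^2 - 1) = (b + 1)^2*(b - 1)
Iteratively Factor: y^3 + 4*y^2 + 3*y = (y + 3)*(y^2 + y) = y*(y + 3)*(y + 1)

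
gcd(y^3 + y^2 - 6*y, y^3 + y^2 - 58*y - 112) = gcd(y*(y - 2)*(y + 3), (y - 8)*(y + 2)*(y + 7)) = 1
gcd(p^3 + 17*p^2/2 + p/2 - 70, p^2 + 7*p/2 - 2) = p + 4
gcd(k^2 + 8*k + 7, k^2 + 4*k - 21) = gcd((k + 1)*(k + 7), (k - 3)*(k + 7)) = k + 7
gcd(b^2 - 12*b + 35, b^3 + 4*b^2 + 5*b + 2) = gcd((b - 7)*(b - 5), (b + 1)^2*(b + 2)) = 1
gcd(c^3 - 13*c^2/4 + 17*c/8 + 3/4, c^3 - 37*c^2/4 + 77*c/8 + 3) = c^2 - 5*c/4 - 3/8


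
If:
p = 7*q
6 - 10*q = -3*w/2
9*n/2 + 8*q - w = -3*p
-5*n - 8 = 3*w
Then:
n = 508/65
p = -798/65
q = -114/65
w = -204/13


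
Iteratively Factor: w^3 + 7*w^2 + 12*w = (w + 3)*(w^2 + 4*w) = w*(w + 3)*(w + 4)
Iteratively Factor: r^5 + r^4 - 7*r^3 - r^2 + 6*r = (r)*(r^4 + r^3 - 7*r^2 - r + 6) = r*(r - 2)*(r^3 + 3*r^2 - r - 3) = r*(r - 2)*(r - 1)*(r^2 + 4*r + 3) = r*(r - 2)*(r - 1)*(r + 3)*(r + 1)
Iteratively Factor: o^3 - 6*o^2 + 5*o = (o - 5)*(o^2 - o) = (o - 5)*(o - 1)*(o)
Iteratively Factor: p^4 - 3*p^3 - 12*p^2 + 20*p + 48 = (p + 2)*(p^3 - 5*p^2 - 2*p + 24) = (p - 4)*(p + 2)*(p^2 - p - 6) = (p - 4)*(p + 2)^2*(p - 3)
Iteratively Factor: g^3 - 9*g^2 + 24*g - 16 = (g - 4)*(g^2 - 5*g + 4) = (g - 4)*(g - 1)*(g - 4)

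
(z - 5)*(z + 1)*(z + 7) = z^3 + 3*z^2 - 33*z - 35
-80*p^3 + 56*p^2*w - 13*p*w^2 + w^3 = (-5*p + w)*(-4*p + w)^2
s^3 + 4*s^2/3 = s^2*(s + 4/3)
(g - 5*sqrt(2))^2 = g^2 - 10*sqrt(2)*g + 50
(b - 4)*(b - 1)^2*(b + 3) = b^4 - 3*b^3 - 9*b^2 + 23*b - 12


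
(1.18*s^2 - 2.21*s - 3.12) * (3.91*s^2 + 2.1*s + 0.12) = 4.6138*s^4 - 6.1631*s^3 - 16.6986*s^2 - 6.8172*s - 0.3744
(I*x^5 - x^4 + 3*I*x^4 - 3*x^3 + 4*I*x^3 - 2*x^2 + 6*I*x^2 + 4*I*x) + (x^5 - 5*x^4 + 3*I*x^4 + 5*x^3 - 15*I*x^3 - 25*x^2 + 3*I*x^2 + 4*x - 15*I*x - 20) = x^5 + I*x^5 - 6*x^4 + 6*I*x^4 + 2*x^3 - 11*I*x^3 - 27*x^2 + 9*I*x^2 + 4*x - 11*I*x - 20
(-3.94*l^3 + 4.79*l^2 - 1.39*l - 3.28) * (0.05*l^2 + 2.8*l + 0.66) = -0.197*l^5 - 10.7925*l^4 + 10.7421*l^3 - 0.8946*l^2 - 10.1014*l - 2.1648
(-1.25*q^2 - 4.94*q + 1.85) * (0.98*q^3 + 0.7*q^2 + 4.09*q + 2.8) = -1.225*q^5 - 5.7162*q^4 - 6.7575*q^3 - 22.4096*q^2 - 6.2655*q + 5.18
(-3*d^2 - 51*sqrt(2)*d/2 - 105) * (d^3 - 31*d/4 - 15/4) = -3*d^5 - 51*sqrt(2)*d^4/2 - 327*d^3/4 + 45*d^2/4 + 1581*sqrt(2)*d^2/8 + 765*sqrt(2)*d/8 + 3255*d/4 + 1575/4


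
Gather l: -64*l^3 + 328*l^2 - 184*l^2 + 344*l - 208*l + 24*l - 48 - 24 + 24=-64*l^3 + 144*l^2 + 160*l - 48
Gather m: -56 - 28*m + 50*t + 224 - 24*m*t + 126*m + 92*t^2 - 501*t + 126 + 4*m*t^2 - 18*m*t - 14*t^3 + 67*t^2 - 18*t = m*(4*t^2 - 42*t + 98) - 14*t^3 + 159*t^2 - 469*t + 294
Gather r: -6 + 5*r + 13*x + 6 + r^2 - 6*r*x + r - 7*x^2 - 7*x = r^2 + r*(6 - 6*x) - 7*x^2 + 6*x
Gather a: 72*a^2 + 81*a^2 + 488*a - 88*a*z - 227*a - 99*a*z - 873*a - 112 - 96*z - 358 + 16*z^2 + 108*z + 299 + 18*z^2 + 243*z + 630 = 153*a^2 + a*(-187*z - 612) + 34*z^2 + 255*z + 459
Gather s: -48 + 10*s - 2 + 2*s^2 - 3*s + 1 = 2*s^2 + 7*s - 49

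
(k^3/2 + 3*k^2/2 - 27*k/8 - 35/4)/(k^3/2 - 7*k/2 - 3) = (k^2 + k - 35/4)/(k^2 - 2*k - 3)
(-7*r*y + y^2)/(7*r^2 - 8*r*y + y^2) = y/(-r + y)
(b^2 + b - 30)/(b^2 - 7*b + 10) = (b + 6)/(b - 2)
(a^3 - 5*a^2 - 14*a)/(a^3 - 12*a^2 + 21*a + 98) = a/(a - 7)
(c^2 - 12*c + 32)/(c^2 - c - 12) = (c - 8)/(c + 3)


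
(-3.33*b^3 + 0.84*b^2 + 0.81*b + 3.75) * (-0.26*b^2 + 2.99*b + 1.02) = 0.8658*b^5 - 10.1751*b^4 - 1.0956*b^3 + 2.3037*b^2 + 12.0387*b + 3.825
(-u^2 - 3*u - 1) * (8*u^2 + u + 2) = -8*u^4 - 25*u^3 - 13*u^2 - 7*u - 2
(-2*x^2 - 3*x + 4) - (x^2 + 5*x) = -3*x^2 - 8*x + 4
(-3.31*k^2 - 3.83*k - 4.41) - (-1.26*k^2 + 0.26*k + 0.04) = -2.05*k^2 - 4.09*k - 4.45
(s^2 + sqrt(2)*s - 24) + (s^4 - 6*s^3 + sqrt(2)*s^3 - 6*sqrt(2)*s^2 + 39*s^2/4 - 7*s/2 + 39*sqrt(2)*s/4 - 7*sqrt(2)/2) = s^4 - 6*s^3 + sqrt(2)*s^3 - 6*sqrt(2)*s^2 + 43*s^2/4 - 7*s/2 + 43*sqrt(2)*s/4 - 24 - 7*sqrt(2)/2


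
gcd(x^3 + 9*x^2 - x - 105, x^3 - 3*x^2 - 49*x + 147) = x^2 + 4*x - 21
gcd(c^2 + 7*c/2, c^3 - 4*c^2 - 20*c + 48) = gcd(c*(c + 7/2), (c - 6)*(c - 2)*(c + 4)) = 1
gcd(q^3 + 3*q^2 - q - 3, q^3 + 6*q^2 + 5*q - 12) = q^2 + 2*q - 3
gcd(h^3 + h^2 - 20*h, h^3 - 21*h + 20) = h^2 + h - 20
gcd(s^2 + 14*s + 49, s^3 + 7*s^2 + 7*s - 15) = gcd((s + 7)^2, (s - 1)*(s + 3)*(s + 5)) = 1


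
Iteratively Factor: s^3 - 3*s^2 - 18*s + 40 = (s - 2)*(s^2 - s - 20) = (s - 5)*(s - 2)*(s + 4)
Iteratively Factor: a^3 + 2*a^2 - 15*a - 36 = (a + 3)*(a^2 - a - 12) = (a - 4)*(a + 3)*(a + 3)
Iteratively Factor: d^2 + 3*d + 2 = (d + 2)*(d + 1)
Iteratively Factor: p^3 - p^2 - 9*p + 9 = (p - 3)*(p^2 + 2*p - 3) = (p - 3)*(p + 3)*(p - 1)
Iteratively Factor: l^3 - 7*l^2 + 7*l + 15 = (l - 3)*(l^2 - 4*l - 5) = (l - 3)*(l + 1)*(l - 5)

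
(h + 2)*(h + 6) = h^2 + 8*h + 12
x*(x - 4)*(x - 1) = x^3 - 5*x^2 + 4*x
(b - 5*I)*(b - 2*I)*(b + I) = b^3 - 6*I*b^2 - 3*b - 10*I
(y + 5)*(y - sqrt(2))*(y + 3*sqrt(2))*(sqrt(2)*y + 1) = sqrt(2)*y^4 + 5*y^3 + 5*sqrt(2)*y^3 - 4*sqrt(2)*y^2 + 25*y^2 - 20*sqrt(2)*y - 6*y - 30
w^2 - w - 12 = (w - 4)*(w + 3)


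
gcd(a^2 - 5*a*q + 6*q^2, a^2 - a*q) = 1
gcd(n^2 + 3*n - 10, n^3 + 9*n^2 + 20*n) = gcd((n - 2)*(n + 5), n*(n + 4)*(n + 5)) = n + 5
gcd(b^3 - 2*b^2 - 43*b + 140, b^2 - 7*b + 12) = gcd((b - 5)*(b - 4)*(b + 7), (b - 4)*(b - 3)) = b - 4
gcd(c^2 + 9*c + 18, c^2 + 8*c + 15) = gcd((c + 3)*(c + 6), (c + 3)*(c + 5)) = c + 3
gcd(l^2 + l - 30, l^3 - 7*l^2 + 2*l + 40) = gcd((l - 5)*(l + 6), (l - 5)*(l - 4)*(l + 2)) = l - 5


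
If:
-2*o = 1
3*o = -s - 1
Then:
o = -1/2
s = 1/2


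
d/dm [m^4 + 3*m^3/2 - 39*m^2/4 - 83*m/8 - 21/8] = 4*m^3 + 9*m^2/2 - 39*m/2 - 83/8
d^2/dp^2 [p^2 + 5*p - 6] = 2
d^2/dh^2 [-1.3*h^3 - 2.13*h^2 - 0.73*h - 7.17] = -7.8*h - 4.26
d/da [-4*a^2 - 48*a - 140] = -8*a - 48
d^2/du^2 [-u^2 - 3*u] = -2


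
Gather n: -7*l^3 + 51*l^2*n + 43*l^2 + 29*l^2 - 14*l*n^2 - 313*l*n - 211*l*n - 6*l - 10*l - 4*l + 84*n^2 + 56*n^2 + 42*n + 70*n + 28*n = -7*l^3 + 72*l^2 - 20*l + n^2*(140 - 14*l) + n*(51*l^2 - 524*l + 140)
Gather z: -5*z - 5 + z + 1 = -4*z - 4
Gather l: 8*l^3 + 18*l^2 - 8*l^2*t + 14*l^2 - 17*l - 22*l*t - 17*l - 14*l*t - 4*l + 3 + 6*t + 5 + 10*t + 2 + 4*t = 8*l^3 + l^2*(32 - 8*t) + l*(-36*t - 38) + 20*t + 10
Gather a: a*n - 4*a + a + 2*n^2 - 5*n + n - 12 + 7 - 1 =a*(n - 3) + 2*n^2 - 4*n - 6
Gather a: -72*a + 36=36 - 72*a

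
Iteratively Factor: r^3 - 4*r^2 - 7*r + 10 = (r - 1)*(r^2 - 3*r - 10) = (r - 5)*(r - 1)*(r + 2)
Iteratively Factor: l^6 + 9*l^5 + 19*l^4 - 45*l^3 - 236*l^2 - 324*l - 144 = (l + 2)*(l^5 + 7*l^4 + 5*l^3 - 55*l^2 - 126*l - 72) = (l + 2)^2*(l^4 + 5*l^3 - 5*l^2 - 45*l - 36) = (l - 3)*(l + 2)^2*(l^3 + 8*l^2 + 19*l + 12) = (l - 3)*(l + 2)^2*(l + 3)*(l^2 + 5*l + 4) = (l - 3)*(l + 1)*(l + 2)^2*(l + 3)*(l + 4)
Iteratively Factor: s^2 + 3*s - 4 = (s - 1)*(s + 4)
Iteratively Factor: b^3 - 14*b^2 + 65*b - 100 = (b - 5)*(b^2 - 9*b + 20) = (b - 5)^2*(b - 4)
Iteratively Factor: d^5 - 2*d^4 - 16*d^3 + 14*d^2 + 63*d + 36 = (d + 1)*(d^4 - 3*d^3 - 13*d^2 + 27*d + 36) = (d - 4)*(d + 1)*(d^3 + d^2 - 9*d - 9) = (d - 4)*(d - 3)*(d + 1)*(d^2 + 4*d + 3) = (d - 4)*(d - 3)*(d + 1)^2*(d + 3)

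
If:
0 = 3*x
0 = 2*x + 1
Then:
No Solution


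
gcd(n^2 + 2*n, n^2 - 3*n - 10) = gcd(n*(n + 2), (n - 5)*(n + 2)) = n + 2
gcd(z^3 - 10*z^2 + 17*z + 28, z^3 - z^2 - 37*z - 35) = z^2 - 6*z - 7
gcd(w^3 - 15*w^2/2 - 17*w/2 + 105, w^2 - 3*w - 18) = w - 6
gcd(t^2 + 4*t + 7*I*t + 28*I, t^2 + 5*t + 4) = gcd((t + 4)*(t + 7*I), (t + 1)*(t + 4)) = t + 4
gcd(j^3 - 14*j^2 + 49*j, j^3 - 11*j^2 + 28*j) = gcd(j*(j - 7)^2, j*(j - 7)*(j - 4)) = j^2 - 7*j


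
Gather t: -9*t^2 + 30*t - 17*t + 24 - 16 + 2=-9*t^2 + 13*t + 10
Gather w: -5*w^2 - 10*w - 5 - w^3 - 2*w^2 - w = -w^3 - 7*w^2 - 11*w - 5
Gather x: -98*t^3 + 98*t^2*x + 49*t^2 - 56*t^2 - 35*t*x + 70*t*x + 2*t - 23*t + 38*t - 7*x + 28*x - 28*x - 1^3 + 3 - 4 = -98*t^3 - 7*t^2 + 17*t + x*(98*t^2 + 35*t - 7) - 2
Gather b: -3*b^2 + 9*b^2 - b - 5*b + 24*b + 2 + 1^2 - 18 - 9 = 6*b^2 + 18*b - 24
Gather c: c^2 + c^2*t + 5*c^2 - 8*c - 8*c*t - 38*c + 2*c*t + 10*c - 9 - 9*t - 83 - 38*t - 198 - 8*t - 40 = c^2*(t + 6) + c*(-6*t - 36) - 55*t - 330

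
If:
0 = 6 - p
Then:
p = 6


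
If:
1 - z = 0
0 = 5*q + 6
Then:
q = -6/5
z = 1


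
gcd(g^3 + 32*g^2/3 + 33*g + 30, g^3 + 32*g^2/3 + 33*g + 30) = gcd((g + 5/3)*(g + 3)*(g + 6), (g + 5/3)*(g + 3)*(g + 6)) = g^3 + 32*g^2/3 + 33*g + 30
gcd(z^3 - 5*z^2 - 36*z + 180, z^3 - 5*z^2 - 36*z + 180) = z^3 - 5*z^2 - 36*z + 180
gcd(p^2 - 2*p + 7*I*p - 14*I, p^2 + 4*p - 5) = 1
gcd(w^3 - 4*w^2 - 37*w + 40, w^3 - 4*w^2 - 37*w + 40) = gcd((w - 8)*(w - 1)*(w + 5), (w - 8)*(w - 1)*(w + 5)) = w^3 - 4*w^2 - 37*w + 40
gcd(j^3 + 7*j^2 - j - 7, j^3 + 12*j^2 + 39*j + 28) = j^2 + 8*j + 7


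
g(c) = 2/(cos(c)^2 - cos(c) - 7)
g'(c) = 2*(2*sin(c)*cos(c) - sin(c))/(cos(c)^2 - cos(c) - 7)^2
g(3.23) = -0.40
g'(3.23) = 0.02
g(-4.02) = -0.34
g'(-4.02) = -0.10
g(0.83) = -0.28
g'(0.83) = 0.01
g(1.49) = -0.28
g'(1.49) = -0.03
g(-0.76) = -0.28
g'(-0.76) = -0.01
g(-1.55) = -0.28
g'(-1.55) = 0.04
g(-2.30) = -0.34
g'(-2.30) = 0.10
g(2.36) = -0.35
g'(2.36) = -0.10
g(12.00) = -0.28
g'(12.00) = -0.01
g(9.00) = -0.38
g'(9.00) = -0.08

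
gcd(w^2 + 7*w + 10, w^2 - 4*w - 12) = w + 2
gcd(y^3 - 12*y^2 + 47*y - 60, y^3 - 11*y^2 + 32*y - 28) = 1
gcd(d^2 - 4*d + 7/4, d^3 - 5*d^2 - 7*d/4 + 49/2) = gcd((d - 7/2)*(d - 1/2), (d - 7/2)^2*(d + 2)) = d - 7/2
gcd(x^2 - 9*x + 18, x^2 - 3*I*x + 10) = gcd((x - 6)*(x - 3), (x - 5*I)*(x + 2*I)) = 1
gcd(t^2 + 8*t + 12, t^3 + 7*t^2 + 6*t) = t + 6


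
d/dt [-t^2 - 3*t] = -2*t - 3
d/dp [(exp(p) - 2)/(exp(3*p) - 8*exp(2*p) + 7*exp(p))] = 2*(-exp(3*p) + 7*exp(2*p) - 16*exp(p) + 7)*exp(-p)/(exp(4*p) - 16*exp(3*p) + 78*exp(2*p) - 112*exp(p) + 49)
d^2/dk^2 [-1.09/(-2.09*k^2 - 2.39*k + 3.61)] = (-9.522458*k^2 - 10.889318*k + 1.09*(4.18*k + 2.39)*(8.36*k + 4.78) + 16.447882)/(2.09*k^2 + 2.39*k - 3.61)^3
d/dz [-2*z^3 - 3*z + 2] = -6*z^2 - 3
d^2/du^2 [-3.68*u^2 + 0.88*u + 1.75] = -7.36000000000000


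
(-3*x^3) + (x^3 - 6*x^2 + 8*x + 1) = -2*x^3 - 6*x^2 + 8*x + 1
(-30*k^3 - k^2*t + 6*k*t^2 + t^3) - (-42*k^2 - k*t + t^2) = -30*k^3 - k^2*t + 42*k^2 + 6*k*t^2 + k*t + t^3 - t^2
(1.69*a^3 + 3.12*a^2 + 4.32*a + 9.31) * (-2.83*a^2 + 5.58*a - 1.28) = -4.7827*a^5 + 0.600599999999998*a^4 + 3.0208*a^3 - 6.2353*a^2 + 46.4202*a - 11.9168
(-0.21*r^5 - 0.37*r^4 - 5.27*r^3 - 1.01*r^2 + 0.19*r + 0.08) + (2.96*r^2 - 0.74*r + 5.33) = -0.21*r^5 - 0.37*r^4 - 5.27*r^3 + 1.95*r^2 - 0.55*r + 5.41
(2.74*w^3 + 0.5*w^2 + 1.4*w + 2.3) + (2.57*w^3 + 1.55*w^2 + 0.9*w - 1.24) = 5.31*w^3 + 2.05*w^2 + 2.3*w + 1.06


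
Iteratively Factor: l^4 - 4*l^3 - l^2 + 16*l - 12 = (l - 2)*(l^3 - 2*l^2 - 5*l + 6) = (l - 2)*(l + 2)*(l^2 - 4*l + 3) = (l - 2)*(l - 1)*(l + 2)*(l - 3)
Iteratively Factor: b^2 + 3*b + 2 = (b + 2)*(b + 1)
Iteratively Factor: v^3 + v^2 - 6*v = (v - 2)*(v^2 + 3*v) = (v - 2)*(v + 3)*(v)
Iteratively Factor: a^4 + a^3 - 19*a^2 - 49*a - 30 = (a + 2)*(a^3 - a^2 - 17*a - 15) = (a + 2)*(a + 3)*(a^2 - 4*a - 5) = (a + 1)*(a + 2)*(a + 3)*(a - 5)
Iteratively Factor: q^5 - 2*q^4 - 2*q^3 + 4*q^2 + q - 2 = (q + 1)*(q^4 - 3*q^3 + q^2 + 3*q - 2) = (q - 1)*(q + 1)*(q^3 - 2*q^2 - q + 2) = (q - 1)^2*(q + 1)*(q^2 - q - 2) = (q - 2)*(q - 1)^2*(q + 1)*(q + 1)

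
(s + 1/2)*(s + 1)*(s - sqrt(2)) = s^3 - sqrt(2)*s^2 + 3*s^2/2 - 3*sqrt(2)*s/2 + s/2 - sqrt(2)/2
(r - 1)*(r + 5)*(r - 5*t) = r^3 - 5*r^2*t + 4*r^2 - 20*r*t - 5*r + 25*t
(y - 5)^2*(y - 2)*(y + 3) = y^4 - 9*y^3 + 9*y^2 + 85*y - 150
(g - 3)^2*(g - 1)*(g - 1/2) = g^4 - 15*g^3/2 + 37*g^2/2 - 33*g/2 + 9/2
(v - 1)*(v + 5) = v^2 + 4*v - 5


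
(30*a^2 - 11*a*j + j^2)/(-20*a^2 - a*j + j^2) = (-6*a + j)/(4*a + j)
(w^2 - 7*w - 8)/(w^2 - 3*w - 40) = (w + 1)/(w + 5)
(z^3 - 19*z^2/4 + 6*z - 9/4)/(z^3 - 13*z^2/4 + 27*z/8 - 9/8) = 2*(z - 3)/(2*z - 3)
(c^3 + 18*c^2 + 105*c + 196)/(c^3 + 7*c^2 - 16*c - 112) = (c + 7)/(c - 4)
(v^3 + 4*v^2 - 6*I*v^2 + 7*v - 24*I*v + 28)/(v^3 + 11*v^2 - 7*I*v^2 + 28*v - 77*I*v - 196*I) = (v + I)/(v + 7)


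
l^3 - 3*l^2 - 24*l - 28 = (l - 7)*(l + 2)^2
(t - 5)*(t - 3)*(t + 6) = t^3 - 2*t^2 - 33*t + 90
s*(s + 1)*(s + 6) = s^3 + 7*s^2 + 6*s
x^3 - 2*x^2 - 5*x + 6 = (x - 3)*(x - 1)*(x + 2)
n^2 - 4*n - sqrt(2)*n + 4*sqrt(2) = (n - 4)*(n - sqrt(2))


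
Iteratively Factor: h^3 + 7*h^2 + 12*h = (h + 4)*(h^2 + 3*h) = (h + 3)*(h + 4)*(h)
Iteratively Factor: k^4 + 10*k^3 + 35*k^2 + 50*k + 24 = (k + 1)*(k^3 + 9*k^2 + 26*k + 24) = (k + 1)*(k + 3)*(k^2 + 6*k + 8) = (k + 1)*(k + 2)*(k + 3)*(k + 4)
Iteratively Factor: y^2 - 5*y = (y - 5)*(y)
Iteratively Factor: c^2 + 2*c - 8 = (c + 4)*(c - 2)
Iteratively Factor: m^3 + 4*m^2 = (m)*(m^2 + 4*m) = m^2*(m + 4)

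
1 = 1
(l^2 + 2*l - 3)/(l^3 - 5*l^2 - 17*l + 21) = 1/(l - 7)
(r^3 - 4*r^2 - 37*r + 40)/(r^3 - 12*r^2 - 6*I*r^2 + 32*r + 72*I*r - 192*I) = (r^2 + 4*r - 5)/(r^2 + r*(-4 - 6*I) + 24*I)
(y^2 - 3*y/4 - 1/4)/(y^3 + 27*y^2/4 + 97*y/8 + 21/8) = 2*(y - 1)/(2*y^2 + 13*y + 21)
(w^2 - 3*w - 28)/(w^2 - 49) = (w + 4)/(w + 7)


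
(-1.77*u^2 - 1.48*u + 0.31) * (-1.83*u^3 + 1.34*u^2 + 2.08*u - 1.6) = 3.2391*u^5 + 0.3366*u^4 - 6.2321*u^3 + 0.169*u^2 + 3.0128*u - 0.496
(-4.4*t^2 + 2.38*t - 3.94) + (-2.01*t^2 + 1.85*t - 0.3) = -6.41*t^2 + 4.23*t - 4.24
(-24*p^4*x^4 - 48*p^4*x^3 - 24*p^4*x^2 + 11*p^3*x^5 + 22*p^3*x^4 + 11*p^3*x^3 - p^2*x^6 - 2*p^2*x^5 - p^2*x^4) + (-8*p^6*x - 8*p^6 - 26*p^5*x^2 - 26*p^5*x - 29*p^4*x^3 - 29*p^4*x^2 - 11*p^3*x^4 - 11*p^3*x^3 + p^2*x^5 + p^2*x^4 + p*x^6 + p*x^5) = -8*p^6*x - 8*p^6 - 26*p^5*x^2 - 26*p^5*x - 24*p^4*x^4 - 77*p^4*x^3 - 53*p^4*x^2 + 11*p^3*x^5 + 11*p^3*x^4 - p^2*x^6 - p^2*x^5 + p*x^6 + p*x^5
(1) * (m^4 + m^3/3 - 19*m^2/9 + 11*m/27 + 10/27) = m^4 + m^3/3 - 19*m^2/9 + 11*m/27 + 10/27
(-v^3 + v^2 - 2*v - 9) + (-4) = -v^3 + v^2 - 2*v - 13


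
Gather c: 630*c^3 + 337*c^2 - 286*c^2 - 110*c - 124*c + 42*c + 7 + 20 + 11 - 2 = 630*c^3 + 51*c^2 - 192*c + 36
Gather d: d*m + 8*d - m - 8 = d*(m + 8) - m - 8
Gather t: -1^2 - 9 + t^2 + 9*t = t^2 + 9*t - 10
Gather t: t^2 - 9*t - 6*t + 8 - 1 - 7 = t^2 - 15*t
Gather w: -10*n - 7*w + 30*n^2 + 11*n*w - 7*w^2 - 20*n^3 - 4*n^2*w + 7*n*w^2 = -20*n^3 + 30*n^2 - 10*n + w^2*(7*n - 7) + w*(-4*n^2 + 11*n - 7)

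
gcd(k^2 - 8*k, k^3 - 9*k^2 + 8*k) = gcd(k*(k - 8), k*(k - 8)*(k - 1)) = k^2 - 8*k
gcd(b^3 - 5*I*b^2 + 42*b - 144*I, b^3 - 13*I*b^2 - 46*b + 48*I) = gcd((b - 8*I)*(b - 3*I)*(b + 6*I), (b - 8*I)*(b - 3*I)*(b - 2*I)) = b^2 - 11*I*b - 24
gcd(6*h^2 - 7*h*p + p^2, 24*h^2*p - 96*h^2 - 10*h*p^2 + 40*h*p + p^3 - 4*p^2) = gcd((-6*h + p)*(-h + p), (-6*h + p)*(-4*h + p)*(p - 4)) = -6*h + p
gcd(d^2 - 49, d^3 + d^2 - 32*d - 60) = 1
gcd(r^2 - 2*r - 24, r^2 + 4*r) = r + 4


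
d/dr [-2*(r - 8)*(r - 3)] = 22 - 4*r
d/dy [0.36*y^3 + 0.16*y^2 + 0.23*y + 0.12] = 1.08*y^2 + 0.32*y + 0.23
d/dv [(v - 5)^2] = 2*v - 10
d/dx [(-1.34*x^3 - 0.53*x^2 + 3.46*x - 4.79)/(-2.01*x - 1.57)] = (5.3868*x^3 + 7.3767*x^2 + 1.6642*x - 15.0601)/(4.0401*x^2 + 6.3114*x + 2.4649)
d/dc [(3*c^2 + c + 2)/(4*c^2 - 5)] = (-4*c^2 - 46*c - 5)/(16*c^4 - 40*c^2 + 25)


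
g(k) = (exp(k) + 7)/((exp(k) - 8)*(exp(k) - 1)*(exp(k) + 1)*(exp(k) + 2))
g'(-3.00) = 0.00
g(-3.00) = 0.43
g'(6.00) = 0.00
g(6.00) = 0.00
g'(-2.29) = -0.00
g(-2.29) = 0.43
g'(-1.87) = 0.01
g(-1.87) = 0.43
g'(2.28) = -0.07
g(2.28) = 0.01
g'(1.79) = -0.01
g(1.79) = -0.02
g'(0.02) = 476.11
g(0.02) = -9.32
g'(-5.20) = -0.00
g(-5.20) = 0.44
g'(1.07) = 0.11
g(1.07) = -0.05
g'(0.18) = 5.80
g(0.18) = -0.87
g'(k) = exp(k)/((exp(k) - 8)*(exp(k) - 1)*(exp(k) + 1)*(exp(k) + 2)) - (exp(k) + 7)*exp(k)/((exp(k) - 8)*(exp(k) - 1)*(exp(k) + 1)*(exp(k) + 2)^2) - (exp(k) + 7)*exp(k)/((exp(k) - 8)*(exp(k) - 1)*(exp(k) + 1)^2*(exp(k) + 2)) - (exp(k) + 7)*exp(k)/((exp(k) - 8)*(exp(k) - 1)^2*(exp(k) + 1)*(exp(k) + 2)) - (exp(k) + 7)*exp(k)/((exp(k) - 8)^2*(exp(k) - 1)*(exp(k) + 1)*(exp(k) + 2)) = (-3*exp(4*k) - 16*exp(3*k) + 143*exp(2*k) + 238*exp(k) - 26)*exp(k)/(exp(8*k) - 12*exp(7*k) + 2*exp(6*k) + 216*exp(5*k) + 249*exp(4*k) - 396*exp(3*k) - 508*exp(2*k) + 192*exp(k) + 256)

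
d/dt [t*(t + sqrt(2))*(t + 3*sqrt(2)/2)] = 3*t^2 + 5*sqrt(2)*t + 3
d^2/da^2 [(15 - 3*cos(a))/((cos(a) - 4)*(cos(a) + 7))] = 3*(-23*(1 - cos(a)^2)^2 + cos(a)^5 + 121*cos(a)^3 - 537*cos(a)^2 + 286*cos(a) + 225)/((cos(a) - 4)^3*(cos(a) + 7)^3)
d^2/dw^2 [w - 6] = 0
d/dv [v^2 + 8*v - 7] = 2*v + 8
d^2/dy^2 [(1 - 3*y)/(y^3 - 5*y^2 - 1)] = 2*(y^2*(3*y - 10)^2*(3*y - 1) + (9*y^2 - 30*y + (3*y - 5)*(3*y - 1))*(-y^3 + 5*y^2 + 1))/(-y^3 + 5*y^2 + 1)^3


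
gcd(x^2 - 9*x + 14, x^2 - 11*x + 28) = x - 7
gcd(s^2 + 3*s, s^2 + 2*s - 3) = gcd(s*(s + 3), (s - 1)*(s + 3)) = s + 3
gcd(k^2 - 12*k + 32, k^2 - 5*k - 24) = k - 8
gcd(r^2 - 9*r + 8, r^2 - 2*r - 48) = r - 8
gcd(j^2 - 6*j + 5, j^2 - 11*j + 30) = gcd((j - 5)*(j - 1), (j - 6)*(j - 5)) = j - 5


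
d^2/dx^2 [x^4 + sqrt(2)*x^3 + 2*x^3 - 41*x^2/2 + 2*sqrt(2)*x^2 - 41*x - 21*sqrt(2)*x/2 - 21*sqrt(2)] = 12*x^2 + 6*sqrt(2)*x + 12*x - 41 + 4*sqrt(2)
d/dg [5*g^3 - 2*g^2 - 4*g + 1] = 15*g^2 - 4*g - 4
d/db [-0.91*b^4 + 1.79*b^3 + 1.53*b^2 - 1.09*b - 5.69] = -3.64*b^3 + 5.37*b^2 + 3.06*b - 1.09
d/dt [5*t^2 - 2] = 10*t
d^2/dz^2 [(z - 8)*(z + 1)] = 2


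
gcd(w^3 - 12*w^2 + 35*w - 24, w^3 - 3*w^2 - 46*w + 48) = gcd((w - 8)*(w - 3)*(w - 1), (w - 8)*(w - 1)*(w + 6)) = w^2 - 9*w + 8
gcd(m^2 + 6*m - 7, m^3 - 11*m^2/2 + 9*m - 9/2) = m - 1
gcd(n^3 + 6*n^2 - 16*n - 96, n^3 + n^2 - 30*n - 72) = n + 4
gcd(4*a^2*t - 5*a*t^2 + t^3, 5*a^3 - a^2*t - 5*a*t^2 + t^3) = -a + t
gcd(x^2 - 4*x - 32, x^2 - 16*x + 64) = x - 8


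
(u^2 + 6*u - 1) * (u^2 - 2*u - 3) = u^4 + 4*u^3 - 16*u^2 - 16*u + 3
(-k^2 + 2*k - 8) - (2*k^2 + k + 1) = -3*k^2 + k - 9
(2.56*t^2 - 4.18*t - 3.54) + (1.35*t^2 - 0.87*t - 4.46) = 3.91*t^2 - 5.05*t - 8.0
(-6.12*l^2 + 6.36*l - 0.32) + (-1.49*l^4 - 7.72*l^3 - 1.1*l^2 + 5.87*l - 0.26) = -1.49*l^4 - 7.72*l^3 - 7.22*l^2 + 12.23*l - 0.58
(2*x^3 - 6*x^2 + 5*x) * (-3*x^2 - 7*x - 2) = -6*x^5 + 4*x^4 + 23*x^3 - 23*x^2 - 10*x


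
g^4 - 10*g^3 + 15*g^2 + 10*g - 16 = (g - 8)*(g - 2)*(g - 1)*(g + 1)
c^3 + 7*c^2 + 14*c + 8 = (c + 1)*(c + 2)*(c + 4)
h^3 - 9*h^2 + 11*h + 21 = (h - 7)*(h - 3)*(h + 1)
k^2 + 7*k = k*(k + 7)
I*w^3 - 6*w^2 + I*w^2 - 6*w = w*(w + 6*I)*(I*w + I)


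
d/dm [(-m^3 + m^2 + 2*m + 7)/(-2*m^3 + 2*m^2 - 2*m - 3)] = (12*m^3 + 45*m^2 - 34*m + 8)/(4*m^6 - 8*m^5 + 12*m^4 + 4*m^3 - 8*m^2 + 12*m + 9)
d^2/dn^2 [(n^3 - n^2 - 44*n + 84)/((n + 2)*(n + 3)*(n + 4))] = 20*(-n^6 - 21*n^5 - 75*n^4 + 449*n^3 + 3582*n^2 + 8316*n + 6552)/(n^9 + 27*n^8 + 321*n^7 + 2205*n^6 + 9642*n^5 + 27828*n^4 + 53000*n^3 + 64224*n^2 + 44928*n + 13824)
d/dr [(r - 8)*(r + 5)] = 2*r - 3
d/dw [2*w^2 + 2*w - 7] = 4*w + 2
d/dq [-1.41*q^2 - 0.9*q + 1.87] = -2.82*q - 0.9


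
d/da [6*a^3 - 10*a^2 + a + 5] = 18*a^2 - 20*a + 1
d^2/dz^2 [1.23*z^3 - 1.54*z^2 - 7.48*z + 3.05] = 7.38*z - 3.08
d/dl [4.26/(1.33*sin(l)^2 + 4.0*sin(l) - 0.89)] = -(11.3316*sin(l) + 17.04)*cos(l)/(1.33*sin(l)^2 + 4.0*sin(l) - 0.89)^2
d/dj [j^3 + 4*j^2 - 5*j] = 3*j^2 + 8*j - 5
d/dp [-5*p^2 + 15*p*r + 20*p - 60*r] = -10*p + 15*r + 20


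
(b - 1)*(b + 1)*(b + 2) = b^3 + 2*b^2 - b - 2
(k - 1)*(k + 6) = k^2 + 5*k - 6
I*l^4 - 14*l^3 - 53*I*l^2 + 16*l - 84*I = (l + 2*I)*(l + 6*I)*(l + 7*I)*(I*l + 1)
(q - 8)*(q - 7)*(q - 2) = q^3 - 17*q^2 + 86*q - 112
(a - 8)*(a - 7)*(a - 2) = a^3 - 17*a^2 + 86*a - 112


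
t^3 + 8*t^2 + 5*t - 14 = (t - 1)*(t + 2)*(t + 7)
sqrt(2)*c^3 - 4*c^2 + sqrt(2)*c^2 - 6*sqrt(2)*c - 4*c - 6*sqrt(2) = (c - 3*sqrt(2))*(c + sqrt(2))*(sqrt(2)*c + sqrt(2))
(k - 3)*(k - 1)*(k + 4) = k^3 - 13*k + 12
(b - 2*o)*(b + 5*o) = b^2 + 3*b*o - 10*o^2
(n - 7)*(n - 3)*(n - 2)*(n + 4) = n^4 - 8*n^3 - 7*n^2 + 122*n - 168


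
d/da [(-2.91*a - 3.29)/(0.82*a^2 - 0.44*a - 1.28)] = (2.3862*a^2 + 5.3956*a + 2.2772)/(0.6724*a^4 - 0.7216*a^3 - 1.9056*a^2 + 1.1264*a + 1.6384)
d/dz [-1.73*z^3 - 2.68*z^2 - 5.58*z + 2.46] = -5.19*z^2 - 5.36*z - 5.58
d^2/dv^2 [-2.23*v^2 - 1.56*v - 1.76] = -4.46000000000000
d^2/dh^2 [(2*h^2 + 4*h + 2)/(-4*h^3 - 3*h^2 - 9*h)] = 4*(-16*h^6 - 96*h^5 - 60*h^4 - 15*h^3 - 135*h^2 - 81*h - 81)/(h^3*(64*h^6 + 144*h^5 + 540*h^4 + 675*h^3 + 1215*h^2 + 729*h + 729))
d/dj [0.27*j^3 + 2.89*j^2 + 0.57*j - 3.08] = 0.81*j^2 + 5.78*j + 0.57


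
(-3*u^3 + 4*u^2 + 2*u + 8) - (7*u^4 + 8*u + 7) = -7*u^4 - 3*u^3 + 4*u^2 - 6*u + 1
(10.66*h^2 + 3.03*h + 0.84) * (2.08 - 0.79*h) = -8.4214*h^3 + 19.7791*h^2 + 5.6388*h + 1.7472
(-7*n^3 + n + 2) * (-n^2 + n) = 7*n^5 - 7*n^4 - n^3 - n^2 + 2*n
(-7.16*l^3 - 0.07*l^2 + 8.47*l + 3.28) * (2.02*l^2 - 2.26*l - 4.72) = -14.4632*l^5 + 16.0402*l^4 + 51.0628*l^3 - 12.1862*l^2 - 47.3912*l - 15.4816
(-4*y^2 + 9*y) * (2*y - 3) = -8*y^3 + 30*y^2 - 27*y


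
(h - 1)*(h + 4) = h^2 + 3*h - 4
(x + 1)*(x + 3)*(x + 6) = x^3 + 10*x^2 + 27*x + 18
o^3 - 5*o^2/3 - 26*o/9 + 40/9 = (o - 2)*(o - 4/3)*(o + 5/3)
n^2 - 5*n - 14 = (n - 7)*(n + 2)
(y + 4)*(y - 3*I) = y^2 + 4*y - 3*I*y - 12*I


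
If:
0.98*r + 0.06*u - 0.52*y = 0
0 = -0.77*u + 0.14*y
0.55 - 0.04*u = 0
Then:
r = 39.29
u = 13.75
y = 75.62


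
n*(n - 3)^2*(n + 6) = n^4 - 27*n^2 + 54*n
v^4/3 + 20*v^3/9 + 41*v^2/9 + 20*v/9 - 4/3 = (v/3 + 1)*(v - 1/3)*(v + 2)^2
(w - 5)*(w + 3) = w^2 - 2*w - 15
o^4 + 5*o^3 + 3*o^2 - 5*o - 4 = (o - 1)*(o + 1)^2*(o + 4)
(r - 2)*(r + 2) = r^2 - 4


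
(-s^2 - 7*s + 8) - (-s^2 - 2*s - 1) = 9 - 5*s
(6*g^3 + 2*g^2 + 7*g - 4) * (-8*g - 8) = -48*g^4 - 64*g^3 - 72*g^2 - 24*g + 32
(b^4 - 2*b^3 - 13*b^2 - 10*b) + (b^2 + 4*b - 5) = b^4 - 2*b^3 - 12*b^2 - 6*b - 5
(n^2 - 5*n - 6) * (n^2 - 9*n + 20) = n^4 - 14*n^3 + 59*n^2 - 46*n - 120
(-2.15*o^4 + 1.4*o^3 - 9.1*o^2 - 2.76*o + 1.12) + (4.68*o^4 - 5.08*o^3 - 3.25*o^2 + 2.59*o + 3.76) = 2.53*o^4 - 3.68*o^3 - 12.35*o^2 - 0.17*o + 4.88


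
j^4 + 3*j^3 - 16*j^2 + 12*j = j*(j - 2)*(j - 1)*(j + 6)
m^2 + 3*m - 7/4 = (m - 1/2)*(m + 7/2)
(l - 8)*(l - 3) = l^2 - 11*l + 24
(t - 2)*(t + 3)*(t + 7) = t^3 + 8*t^2 + t - 42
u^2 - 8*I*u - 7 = (u - 7*I)*(u - I)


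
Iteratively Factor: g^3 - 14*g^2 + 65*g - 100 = (g - 5)*(g^2 - 9*g + 20) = (g - 5)*(g - 4)*(g - 5)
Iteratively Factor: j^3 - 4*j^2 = (j)*(j^2 - 4*j) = j*(j - 4)*(j)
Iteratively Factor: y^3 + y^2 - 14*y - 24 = (y + 2)*(y^2 - y - 12) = (y - 4)*(y + 2)*(y + 3)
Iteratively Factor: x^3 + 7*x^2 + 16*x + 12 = (x + 3)*(x^2 + 4*x + 4) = (x + 2)*(x + 3)*(x + 2)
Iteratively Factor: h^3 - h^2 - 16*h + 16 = (h - 1)*(h^2 - 16) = (h - 1)*(h + 4)*(h - 4)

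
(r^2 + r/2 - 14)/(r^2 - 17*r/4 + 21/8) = 4*(r + 4)/(4*r - 3)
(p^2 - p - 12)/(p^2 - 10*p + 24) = (p + 3)/(p - 6)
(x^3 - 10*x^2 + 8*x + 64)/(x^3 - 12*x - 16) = (x - 8)/(x + 2)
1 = 1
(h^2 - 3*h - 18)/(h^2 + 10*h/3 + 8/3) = 3*(h^2 - 3*h - 18)/(3*h^2 + 10*h + 8)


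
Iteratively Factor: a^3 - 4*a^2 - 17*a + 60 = (a + 4)*(a^2 - 8*a + 15) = (a - 5)*(a + 4)*(a - 3)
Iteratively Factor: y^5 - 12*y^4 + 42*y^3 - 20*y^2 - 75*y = (y + 1)*(y^4 - 13*y^3 + 55*y^2 - 75*y) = (y - 5)*(y + 1)*(y^3 - 8*y^2 + 15*y) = (y - 5)^2*(y + 1)*(y^2 - 3*y) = (y - 5)^2*(y - 3)*(y + 1)*(y)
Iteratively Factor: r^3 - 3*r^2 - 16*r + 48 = (r + 4)*(r^2 - 7*r + 12) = (r - 3)*(r + 4)*(r - 4)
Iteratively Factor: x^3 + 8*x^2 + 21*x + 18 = (x + 3)*(x^2 + 5*x + 6) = (x + 3)^2*(x + 2)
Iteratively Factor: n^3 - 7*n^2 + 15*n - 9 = (n - 1)*(n^2 - 6*n + 9) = (n - 3)*(n - 1)*(n - 3)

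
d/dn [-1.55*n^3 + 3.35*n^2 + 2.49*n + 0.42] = -4.65*n^2 + 6.7*n + 2.49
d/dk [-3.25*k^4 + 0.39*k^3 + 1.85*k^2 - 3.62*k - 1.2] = -13.0*k^3 + 1.17*k^2 + 3.7*k - 3.62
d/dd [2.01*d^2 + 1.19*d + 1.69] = 4.02*d + 1.19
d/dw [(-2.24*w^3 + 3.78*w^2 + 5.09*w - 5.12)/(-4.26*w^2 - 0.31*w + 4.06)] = (9.5424*w^4 + 1.3888*w^3 - 6.7716*w^2 - 12.9288*w + 19.0782)/(18.1476*w^4 + 2.6412*w^3 - 34.4951*w^2 - 2.5172*w + 16.4836)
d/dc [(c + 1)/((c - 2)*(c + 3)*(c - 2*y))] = (-(c - 2)*(c + 1)*(c + 3) - (c - 2)*(c + 1)*(c - 2*y) + (c - 2)*(c + 3)*(c - 2*y) - (c + 1)*(c + 3)*(c - 2*y))/((c - 2)^2*(c + 3)^2*(c - 2*y)^2)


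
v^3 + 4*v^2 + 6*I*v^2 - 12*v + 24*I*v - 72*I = (v - 2)*(v + 6)*(v + 6*I)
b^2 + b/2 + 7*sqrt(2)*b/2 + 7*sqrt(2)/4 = (b + 1/2)*(b + 7*sqrt(2)/2)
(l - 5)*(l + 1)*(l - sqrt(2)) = l^3 - 4*l^2 - sqrt(2)*l^2 - 5*l + 4*sqrt(2)*l + 5*sqrt(2)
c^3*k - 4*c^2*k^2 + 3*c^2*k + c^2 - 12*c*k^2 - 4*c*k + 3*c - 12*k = (c + 3)*(c - 4*k)*(c*k + 1)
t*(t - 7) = t^2 - 7*t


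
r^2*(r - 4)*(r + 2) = r^4 - 2*r^3 - 8*r^2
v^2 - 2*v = v*(v - 2)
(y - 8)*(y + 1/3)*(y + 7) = y^3 - 2*y^2/3 - 169*y/3 - 56/3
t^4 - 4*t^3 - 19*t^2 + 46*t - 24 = (t - 6)*(t - 1)^2*(t + 4)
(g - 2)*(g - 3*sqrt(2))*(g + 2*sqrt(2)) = g^3 - 2*g^2 - sqrt(2)*g^2 - 12*g + 2*sqrt(2)*g + 24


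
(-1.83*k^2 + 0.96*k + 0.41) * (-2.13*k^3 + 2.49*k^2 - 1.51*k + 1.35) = 3.8979*k^5 - 6.6015*k^4 + 4.2804*k^3 - 2.8992*k^2 + 0.6769*k + 0.5535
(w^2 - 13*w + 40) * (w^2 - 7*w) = w^4 - 20*w^3 + 131*w^2 - 280*w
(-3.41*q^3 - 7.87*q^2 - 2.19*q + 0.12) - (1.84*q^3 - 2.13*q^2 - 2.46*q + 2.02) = -5.25*q^3 - 5.74*q^2 + 0.27*q - 1.9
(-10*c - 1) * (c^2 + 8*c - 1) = -10*c^3 - 81*c^2 + 2*c + 1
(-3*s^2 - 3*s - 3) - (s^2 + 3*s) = -4*s^2 - 6*s - 3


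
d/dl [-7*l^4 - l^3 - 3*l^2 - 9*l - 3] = -28*l^3 - 3*l^2 - 6*l - 9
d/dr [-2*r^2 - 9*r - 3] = -4*r - 9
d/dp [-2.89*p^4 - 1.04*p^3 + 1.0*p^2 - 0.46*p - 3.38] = -11.56*p^3 - 3.12*p^2 + 2.0*p - 0.46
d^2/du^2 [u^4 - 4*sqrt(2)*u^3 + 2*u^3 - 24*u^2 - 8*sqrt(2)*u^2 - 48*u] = 12*u^2 - 24*sqrt(2)*u + 12*u - 48 - 16*sqrt(2)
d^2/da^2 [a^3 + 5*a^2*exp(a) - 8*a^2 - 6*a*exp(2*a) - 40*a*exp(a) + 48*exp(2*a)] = 5*a^2*exp(a) - 24*a*exp(2*a) - 20*a*exp(a) + 6*a + 168*exp(2*a) - 70*exp(a) - 16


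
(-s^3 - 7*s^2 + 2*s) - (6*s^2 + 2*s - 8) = -s^3 - 13*s^2 + 8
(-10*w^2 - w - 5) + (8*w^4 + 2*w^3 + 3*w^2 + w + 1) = 8*w^4 + 2*w^3 - 7*w^2 - 4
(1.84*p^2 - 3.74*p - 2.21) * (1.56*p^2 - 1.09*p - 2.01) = 2.8704*p^4 - 7.84*p^3 - 3.0694*p^2 + 9.9263*p + 4.4421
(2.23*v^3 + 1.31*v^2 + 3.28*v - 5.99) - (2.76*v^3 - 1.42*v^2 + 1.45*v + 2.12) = -0.53*v^3 + 2.73*v^2 + 1.83*v - 8.11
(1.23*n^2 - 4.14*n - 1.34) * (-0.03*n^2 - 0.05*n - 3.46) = -0.0369*n^4 + 0.0627*n^3 - 4.0086*n^2 + 14.3914*n + 4.6364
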